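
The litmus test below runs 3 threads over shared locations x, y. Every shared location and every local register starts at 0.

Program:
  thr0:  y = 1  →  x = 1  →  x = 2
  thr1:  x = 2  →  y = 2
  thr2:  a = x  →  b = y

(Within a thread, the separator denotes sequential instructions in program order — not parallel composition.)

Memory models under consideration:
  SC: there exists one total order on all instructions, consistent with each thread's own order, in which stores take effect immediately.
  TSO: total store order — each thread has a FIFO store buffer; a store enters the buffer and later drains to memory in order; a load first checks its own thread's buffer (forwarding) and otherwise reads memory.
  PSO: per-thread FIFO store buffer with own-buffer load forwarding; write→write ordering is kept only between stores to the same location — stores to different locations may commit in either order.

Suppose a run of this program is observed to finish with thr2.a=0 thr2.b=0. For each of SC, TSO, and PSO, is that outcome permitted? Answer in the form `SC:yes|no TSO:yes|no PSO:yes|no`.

SC:yes TSO:yes PSO:yes

outcome vector order: (thr2.a,thr2.b)
[SC] allowed = {00; 01; 02; 11; 12; 20; 21; 22}
[TSO] allowed = {00; 01; 02; 11; 12; 20; 21; 22}
[PSO] allowed = {00; 01; 02; 10; 11; 12; 20; 21; 22}
target 00 ∈ {SC,TSO,PSO}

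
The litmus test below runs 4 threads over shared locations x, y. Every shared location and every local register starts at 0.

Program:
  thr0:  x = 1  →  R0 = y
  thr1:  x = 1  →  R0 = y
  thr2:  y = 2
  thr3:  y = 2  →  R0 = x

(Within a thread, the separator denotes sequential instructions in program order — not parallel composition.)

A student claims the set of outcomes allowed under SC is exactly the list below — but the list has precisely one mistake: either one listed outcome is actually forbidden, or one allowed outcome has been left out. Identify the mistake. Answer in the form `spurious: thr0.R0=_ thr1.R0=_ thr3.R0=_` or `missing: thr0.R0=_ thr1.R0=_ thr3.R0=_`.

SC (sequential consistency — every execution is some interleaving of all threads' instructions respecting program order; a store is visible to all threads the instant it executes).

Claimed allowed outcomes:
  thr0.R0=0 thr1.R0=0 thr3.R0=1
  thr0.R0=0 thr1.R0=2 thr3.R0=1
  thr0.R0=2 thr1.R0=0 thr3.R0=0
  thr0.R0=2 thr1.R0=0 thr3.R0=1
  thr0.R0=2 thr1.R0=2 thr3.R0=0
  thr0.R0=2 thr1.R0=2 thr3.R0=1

spurious: thr0.R0=2 thr1.R0=0 thr3.R0=0

outcome vector order: (thr0.R0,thr1.R0,thr3.R0)
SC (5): 0/0/1; 0/2/1; 2/0/1; 2/2/0; 2/2/1
claimed∖SC = {2/0/0}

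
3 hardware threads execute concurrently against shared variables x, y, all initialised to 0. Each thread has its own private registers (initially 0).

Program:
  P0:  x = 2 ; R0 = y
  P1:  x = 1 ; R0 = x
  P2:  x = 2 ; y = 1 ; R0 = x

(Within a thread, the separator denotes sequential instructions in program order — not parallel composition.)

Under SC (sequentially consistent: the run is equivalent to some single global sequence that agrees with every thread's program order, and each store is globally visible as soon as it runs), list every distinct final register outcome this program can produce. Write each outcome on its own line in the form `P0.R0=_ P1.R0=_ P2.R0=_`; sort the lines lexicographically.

P0.R0=0 P1.R0=1 P2.R0=1
P0.R0=0 P1.R0=1 P2.R0=2
P0.R0=0 P1.R0=2 P2.R0=2
P0.R0=1 P1.R0=1 P2.R0=1
P0.R0=1 P1.R0=1 P2.R0=2
P0.R0=1 P1.R0=2 P2.R0=1
P0.R0=1 P1.R0=2 P2.R0=2

outcome vector order: (P0.R0,P1.R0,P2.R0)
|SC outcomes| = 7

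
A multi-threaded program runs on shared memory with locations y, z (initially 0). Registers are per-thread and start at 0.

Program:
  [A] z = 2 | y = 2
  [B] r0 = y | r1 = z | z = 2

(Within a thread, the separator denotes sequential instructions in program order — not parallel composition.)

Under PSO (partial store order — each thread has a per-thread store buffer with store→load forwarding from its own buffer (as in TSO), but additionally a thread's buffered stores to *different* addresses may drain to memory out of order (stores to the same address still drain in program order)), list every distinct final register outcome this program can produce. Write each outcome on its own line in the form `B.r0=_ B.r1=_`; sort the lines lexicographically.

outcome vector order: (B.r0,B.r1)
|PSO outcomes| = 4

B.r0=0 B.r1=0
B.r0=0 B.r1=2
B.r0=2 B.r1=0
B.r0=2 B.r1=2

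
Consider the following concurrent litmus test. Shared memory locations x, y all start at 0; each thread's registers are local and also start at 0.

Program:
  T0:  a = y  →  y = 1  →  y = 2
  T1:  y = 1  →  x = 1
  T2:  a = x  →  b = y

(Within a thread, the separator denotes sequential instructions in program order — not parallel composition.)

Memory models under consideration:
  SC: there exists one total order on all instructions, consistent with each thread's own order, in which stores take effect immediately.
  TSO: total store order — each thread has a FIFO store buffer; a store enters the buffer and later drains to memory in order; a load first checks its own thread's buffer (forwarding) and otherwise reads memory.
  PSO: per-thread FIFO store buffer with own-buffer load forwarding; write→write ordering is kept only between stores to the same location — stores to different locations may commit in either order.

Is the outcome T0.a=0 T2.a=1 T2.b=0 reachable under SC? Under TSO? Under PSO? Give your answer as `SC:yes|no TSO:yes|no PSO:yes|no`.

outcome vector order: (T0.a,T2.a,T2.b)
SC (10): (0,0,0); (0,0,1); (0,0,2); (0,1,1); (0,1,2); (1,0,0); (1,0,1); (1,0,2); (1,1,1); (1,1,2)
TSO (10): (0,0,0); (0,0,1); (0,0,2); (0,1,1); (0,1,2); (1,0,0); (1,0,1); (1,0,2); (1,1,1); (1,1,2)
PSO (12): (0,0,0); (0,0,1); (0,0,2); (0,1,0); (0,1,1); (0,1,2); (1,0,0); (1,0,1); (1,0,2); (1,1,0); (1,1,1); (1,1,2)
target (0,1,0) ∈ {PSO}

SC:no TSO:no PSO:yes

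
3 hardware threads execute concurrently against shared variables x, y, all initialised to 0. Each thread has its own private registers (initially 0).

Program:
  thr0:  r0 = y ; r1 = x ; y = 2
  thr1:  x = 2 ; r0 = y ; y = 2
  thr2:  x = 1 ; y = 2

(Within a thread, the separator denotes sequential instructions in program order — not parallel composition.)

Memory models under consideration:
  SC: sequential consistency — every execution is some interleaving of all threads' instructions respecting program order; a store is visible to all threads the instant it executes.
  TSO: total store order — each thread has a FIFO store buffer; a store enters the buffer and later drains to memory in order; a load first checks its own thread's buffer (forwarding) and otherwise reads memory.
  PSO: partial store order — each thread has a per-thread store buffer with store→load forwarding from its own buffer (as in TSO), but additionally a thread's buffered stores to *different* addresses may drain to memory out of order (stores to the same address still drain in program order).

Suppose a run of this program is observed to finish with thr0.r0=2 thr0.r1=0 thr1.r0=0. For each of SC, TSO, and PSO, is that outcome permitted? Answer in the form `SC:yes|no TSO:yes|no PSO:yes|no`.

outcome vector order: (thr0.r0,thr0.r1,thr1.r0)
SC (10): 000 002 010 012 020 022 210 212 220 222
TSO (10): 000 002 010 012 020 022 210 212 220 222
PSO (12): 000 002 010 012 020 022 200 202 210 212 220 222
target 200 ∈ {PSO}

SC:no TSO:no PSO:yes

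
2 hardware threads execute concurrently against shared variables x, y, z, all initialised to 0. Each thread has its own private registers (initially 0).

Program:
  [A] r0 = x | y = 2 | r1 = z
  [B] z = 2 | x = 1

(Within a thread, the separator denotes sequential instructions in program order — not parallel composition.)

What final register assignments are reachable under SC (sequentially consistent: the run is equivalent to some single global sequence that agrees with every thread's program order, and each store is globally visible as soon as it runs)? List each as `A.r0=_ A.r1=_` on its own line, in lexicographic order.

A.r0=0 A.r1=0
A.r0=0 A.r1=2
A.r0=1 A.r1=2

outcome vector order: (A.r0,A.r1)
|SC outcomes| = 3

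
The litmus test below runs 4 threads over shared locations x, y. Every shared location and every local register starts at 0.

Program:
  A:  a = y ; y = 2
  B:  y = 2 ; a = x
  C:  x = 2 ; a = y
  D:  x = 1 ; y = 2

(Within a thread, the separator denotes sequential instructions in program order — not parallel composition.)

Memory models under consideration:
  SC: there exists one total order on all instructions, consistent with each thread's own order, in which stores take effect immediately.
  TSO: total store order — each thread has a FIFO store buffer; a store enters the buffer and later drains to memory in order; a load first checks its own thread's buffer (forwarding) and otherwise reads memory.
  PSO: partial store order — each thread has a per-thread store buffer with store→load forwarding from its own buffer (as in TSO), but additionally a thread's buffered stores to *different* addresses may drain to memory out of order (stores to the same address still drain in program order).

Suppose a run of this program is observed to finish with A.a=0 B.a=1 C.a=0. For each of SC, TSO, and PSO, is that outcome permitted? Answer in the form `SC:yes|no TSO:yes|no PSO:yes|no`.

outcome vector order: (A.a,B.a,C.a)
[SC] allowed = {(0,0,2), (0,1,0), (0,1,2), (0,2,0), (0,2,2), (2,0,2), (2,1,0), (2,1,2), (2,2,0), (2,2,2)}
[TSO] allowed = {(0,0,0), (0,0,2), (0,1,0), (0,1,2), (0,2,0), (0,2,2), (2,0,0), (2,0,2), (2,1,0), (2,1,2), (2,2,0), (2,2,2)}
[PSO] allowed = {(0,0,0), (0,0,2), (0,1,0), (0,1,2), (0,2,0), (0,2,2), (2,0,0), (2,0,2), (2,1,0), (2,1,2), (2,2,0), (2,2,2)}
target (0,1,0) ∈ {SC,TSO,PSO}

SC:yes TSO:yes PSO:yes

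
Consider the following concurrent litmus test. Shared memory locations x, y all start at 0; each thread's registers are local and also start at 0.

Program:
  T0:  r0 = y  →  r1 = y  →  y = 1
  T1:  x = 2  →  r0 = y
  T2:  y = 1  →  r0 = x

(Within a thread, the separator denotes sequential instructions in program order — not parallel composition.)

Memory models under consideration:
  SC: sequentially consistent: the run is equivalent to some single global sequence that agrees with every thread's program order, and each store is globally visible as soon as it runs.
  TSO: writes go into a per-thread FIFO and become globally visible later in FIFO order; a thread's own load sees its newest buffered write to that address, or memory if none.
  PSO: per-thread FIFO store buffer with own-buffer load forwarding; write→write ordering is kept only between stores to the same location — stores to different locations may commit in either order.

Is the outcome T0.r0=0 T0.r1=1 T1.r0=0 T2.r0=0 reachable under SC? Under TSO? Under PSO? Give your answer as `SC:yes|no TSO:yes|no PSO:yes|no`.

SC:no TSO:yes PSO:yes

outcome vector order: (T0.r0,T0.r1,T1.r0,T2.r0)
under SC → <0 0 0 2> <0 0 1 0> <0 0 1 2> <0 1 0 2> <0 1 1 0> <0 1 1 2> <1 1 0 2> <1 1 1 0> <1 1 1 2>
under TSO → <0 0 0 0> <0 0 0 2> <0 0 1 0> <0 0 1 2> <0 1 0 0> <0 1 0 2> <0 1 1 0> <0 1 1 2> <1 1 0 0> <1 1 0 2> <1 1 1 0> <1 1 1 2>
under PSO → <0 0 0 0> <0 0 0 2> <0 0 1 0> <0 0 1 2> <0 1 0 0> <0 1 0 2> <0 1 1 0> <0 1 1 2> <1 1 0 0> <1 1 0 2> <1 1 1 0> <1 1 1 2>
target <0 1 0 0> ∈ {TSO,PSO}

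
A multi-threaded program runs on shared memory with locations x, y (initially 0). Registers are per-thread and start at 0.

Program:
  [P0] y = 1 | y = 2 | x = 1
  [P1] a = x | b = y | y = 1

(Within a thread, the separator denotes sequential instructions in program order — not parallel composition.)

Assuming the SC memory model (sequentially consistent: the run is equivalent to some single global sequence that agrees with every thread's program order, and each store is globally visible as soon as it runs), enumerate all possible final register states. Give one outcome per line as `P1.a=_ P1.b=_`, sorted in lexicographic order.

outcome vector order: (P1.a,P1.b)
|SC outcomes| = 4

P1.a=0 P1.b=0
P1.a=0 P1.b=1
P1.a=0 P1.b=2
P1.a=1 P1.b=2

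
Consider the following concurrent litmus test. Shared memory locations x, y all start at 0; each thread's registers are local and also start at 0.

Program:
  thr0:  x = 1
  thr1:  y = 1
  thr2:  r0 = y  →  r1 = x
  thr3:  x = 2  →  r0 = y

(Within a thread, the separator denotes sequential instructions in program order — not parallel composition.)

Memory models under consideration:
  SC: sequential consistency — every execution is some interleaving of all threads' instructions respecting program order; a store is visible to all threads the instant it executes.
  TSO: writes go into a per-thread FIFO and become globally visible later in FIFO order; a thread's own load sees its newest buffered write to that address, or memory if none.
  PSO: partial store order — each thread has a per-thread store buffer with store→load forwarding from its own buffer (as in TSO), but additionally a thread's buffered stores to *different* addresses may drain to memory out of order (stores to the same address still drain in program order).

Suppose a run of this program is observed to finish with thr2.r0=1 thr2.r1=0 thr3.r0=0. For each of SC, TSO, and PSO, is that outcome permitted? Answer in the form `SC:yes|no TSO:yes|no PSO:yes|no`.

SC:no TSO:yes PSO:yes

outcome vector order: (thr2.r0,thr2.r1,thr3.r0)
under SC → <0 0 0>; <0 0 1>; <0 1 0>; <0 1 1>; <0 2 0>; <0 2 1>; <1 0 1>; <1 1 0>; <1 1 1>; <1 2 0>; <1 2 1>
under TSO → <0 0 0>; <0 0 1>; <0 1 0>; <0 1 1>; <0 2 0>; <0 2 1>; <1 0 0>; <1 0 1>; <1 1 0>; <1 1 1>; <1 2 0>; <1 2 1>
under PSO → <0 0 0>; <0 0 1>; <0 1 0>; <0 1 1>; <0 2 0>; <0 2 1>; <1 0 0>; <1 0 1>; <1 1 0>; <1 1 1>; <1 2 0>; <1 2 1>
target <1 0 0> ∈ {TSO,PSO}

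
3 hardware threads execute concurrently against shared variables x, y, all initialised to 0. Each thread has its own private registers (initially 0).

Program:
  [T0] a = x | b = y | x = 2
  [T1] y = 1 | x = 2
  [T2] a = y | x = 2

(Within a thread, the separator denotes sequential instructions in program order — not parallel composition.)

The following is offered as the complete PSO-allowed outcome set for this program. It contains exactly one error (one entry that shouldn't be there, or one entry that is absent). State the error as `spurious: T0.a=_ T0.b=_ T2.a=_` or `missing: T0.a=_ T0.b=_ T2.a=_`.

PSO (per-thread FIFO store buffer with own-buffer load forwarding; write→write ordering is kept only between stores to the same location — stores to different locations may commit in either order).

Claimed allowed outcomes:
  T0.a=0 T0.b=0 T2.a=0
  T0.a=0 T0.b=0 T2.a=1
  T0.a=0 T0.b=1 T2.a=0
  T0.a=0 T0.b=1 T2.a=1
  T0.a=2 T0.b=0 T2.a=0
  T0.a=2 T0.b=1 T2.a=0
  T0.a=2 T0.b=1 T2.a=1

missing: T0.a=2 T0.b=0 T2.a=1

outcome vector order: (T0.a,T0.b,T2.a)
PSO (8): 000, 001, 010, 011, 200, 201, 210, 211
PSO∖claimed = {201}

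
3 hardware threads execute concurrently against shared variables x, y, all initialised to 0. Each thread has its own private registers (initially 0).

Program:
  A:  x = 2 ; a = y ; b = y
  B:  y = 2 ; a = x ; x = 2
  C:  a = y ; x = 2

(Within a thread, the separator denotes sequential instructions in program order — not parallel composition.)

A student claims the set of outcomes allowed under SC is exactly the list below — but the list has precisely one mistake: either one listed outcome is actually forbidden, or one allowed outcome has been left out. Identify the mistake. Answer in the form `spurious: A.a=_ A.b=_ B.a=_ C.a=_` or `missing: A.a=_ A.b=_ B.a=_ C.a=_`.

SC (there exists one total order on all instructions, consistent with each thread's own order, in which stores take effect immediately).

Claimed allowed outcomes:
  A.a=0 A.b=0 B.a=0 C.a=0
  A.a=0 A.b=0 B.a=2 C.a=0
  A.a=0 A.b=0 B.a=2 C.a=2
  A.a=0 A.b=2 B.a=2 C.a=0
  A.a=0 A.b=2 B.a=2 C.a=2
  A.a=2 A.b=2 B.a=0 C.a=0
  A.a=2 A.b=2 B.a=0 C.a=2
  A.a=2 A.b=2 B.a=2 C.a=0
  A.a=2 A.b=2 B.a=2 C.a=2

outcome vector order: (A.a,A.b,B.a,C.a)
SC (8): <0 0 2 0>; <0 0 2 2>; <0 2 2 0>; <0 2 2 2>; <2 2 0 0>; <2 2 0 2>; <2 2 2 0>; <2 2 2 2>
claimed∖SC = {<0 0 0 0>}

spurious: A.a=0 A.b=0 B.a=0 C.a=0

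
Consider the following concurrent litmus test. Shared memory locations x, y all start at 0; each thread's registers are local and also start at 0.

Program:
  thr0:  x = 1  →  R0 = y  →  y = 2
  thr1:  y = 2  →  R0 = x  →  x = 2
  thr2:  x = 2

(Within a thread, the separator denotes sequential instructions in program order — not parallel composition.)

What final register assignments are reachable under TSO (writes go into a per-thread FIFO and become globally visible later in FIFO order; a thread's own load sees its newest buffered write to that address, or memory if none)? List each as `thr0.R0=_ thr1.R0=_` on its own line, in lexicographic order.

thr0.R0=0 thr1.R0=0
thr0.R0=0 thr1.R0=1
thr0.R0=0 thr1.R0=2
thr0.R0=2 thr1.R0=0
thr0.R0=2 thr1.R0=1
thr0.R0=2 thr1.R0=2

outcome vector order: (thr0.R0,thr1.R0)
|TSO outcomes| = 6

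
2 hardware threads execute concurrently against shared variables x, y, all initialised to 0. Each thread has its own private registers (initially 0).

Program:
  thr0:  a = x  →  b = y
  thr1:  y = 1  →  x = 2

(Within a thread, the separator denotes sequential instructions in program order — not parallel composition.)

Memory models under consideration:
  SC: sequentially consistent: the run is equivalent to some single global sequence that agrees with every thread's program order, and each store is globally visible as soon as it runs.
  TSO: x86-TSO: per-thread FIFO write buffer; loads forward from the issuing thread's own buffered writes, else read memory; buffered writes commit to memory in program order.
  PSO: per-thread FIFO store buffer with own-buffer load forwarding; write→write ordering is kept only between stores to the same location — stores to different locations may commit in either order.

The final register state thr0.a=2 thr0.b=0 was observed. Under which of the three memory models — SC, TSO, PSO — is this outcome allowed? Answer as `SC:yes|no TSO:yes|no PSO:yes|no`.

outcome vector order: (thr0.a,thr0.b)
[SC] allowed = {00; 01; 21}
[TSO] allowed = {00; 01; 21}
[PSO] allowed = {00; 01; 20; 21}
target 20 ∈ {PSO}

SC:no TSO:no PSO:yes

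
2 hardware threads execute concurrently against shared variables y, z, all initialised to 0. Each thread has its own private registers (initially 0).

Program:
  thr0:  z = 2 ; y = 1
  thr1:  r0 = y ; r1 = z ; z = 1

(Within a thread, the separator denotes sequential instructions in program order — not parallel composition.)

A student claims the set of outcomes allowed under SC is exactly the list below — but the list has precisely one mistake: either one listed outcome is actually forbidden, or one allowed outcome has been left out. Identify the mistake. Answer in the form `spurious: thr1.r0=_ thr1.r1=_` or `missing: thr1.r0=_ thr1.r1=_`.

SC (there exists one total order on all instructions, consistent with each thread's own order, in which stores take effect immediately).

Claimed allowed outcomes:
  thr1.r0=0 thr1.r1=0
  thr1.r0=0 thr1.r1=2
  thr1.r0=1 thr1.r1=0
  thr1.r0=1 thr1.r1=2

spurious: thr1.r0=1 thr1.r1=0

outcome vector order: (thr1.r0,thr1.r1)
SC (3): 00 02 12
claimed∖SC = {10}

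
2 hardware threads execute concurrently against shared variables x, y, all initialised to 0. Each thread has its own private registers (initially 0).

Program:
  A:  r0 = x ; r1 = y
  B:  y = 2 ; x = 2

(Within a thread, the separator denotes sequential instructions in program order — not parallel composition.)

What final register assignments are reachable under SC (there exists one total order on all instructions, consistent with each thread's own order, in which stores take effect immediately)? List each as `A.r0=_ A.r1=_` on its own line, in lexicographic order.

outcome vector order: (A.r0,A.r1)
|SC outcomes| = 3

A.r0=0 A.r1=0
A.r0=0 A.r1=2
A.r0=2 A.r1=2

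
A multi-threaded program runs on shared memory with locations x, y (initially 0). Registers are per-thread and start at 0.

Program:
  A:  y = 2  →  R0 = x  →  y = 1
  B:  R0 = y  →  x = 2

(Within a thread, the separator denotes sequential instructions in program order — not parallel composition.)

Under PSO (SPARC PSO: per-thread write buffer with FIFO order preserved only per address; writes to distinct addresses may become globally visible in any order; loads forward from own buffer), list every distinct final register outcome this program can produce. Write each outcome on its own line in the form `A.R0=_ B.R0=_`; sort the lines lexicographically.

A.R0=0 B.R0=0
A.R0=0 B.R0=1
A.R0=0 B.R0=2
A.R0=2 B.R0=0
A.R0=2 B.R0=2

outcome vector order: (A.R0,B.R0)
|PSO outcomes| = 5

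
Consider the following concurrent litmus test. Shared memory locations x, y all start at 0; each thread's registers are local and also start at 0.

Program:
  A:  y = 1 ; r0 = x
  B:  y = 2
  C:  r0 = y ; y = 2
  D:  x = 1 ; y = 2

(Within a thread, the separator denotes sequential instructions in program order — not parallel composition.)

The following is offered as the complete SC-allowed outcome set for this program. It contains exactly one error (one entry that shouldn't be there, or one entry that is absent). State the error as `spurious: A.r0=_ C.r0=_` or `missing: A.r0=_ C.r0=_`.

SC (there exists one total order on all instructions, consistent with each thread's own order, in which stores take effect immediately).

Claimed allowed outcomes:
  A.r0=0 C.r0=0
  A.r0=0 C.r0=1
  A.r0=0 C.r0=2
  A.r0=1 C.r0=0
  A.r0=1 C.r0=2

missing: A.r0=1 C.r0=1

outcome vector order: (A.r0,C.r0)
[SC] allowed = {00; 01; 02; 10; 11; 12}
SC∖claimed = {11}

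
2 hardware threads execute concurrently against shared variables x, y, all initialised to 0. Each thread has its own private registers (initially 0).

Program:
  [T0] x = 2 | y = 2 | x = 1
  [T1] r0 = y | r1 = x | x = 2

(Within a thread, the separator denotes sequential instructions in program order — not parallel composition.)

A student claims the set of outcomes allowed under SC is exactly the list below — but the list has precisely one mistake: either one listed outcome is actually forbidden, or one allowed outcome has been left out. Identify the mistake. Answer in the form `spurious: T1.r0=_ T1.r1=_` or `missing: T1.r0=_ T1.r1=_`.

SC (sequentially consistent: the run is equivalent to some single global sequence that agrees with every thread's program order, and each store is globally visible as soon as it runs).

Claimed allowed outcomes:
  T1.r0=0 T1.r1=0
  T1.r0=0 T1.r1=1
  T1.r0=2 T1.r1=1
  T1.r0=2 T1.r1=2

outcome vector order: (T1.r0,T1.r1)
SC: 5 outcomes — {0/0 0/1 0/2 2/1 2/2}
SC∖claimed = {0/2}

missing: T1.r0=0 T1.r1=2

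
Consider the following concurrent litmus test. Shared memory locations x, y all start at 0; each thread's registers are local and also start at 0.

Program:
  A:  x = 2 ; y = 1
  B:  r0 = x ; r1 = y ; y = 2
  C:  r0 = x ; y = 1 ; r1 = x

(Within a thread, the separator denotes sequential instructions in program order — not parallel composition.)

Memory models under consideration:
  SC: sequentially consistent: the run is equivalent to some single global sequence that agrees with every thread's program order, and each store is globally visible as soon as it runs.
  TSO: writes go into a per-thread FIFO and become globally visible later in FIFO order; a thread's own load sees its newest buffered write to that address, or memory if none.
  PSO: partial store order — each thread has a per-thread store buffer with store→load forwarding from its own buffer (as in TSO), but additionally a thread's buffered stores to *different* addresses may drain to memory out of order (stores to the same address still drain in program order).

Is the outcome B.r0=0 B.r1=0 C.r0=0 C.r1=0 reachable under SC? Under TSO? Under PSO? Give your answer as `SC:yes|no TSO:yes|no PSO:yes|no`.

outcome vector order: (B.r0,B.r1,C.r0,C.r1)
SC (11): 0000; 0002; 0022; 0100; 0102; 0122; 2002; 2022; 2100; 2102; 2122
TSO (12): 0000; 0002; 0022; 0100; 0102; 0122; 2000; 2002; 2022; 2100; 2102; 2122
PSO (12): 0000; 0002; 0022; 0100; 0102; 0122; 2000; 2002; 2022; 2100; 2102; 2122
target 0000 ∈ {SC,TSO,PSO}

SC:yes TSO:yes PSO:yes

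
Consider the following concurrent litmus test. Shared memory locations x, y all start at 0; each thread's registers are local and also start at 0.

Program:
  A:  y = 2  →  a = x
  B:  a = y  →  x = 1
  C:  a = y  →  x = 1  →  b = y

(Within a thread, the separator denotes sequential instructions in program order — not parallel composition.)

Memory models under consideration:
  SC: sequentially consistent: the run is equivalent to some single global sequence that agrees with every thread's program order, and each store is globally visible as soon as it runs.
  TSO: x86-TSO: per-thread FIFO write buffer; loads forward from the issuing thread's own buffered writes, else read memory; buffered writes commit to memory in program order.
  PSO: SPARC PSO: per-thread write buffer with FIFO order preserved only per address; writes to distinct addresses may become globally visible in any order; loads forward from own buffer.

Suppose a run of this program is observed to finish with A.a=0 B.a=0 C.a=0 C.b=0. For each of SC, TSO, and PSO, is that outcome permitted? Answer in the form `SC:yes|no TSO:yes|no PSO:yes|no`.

SC:no TSO:yes PSO:yes

outcome vector order: (A.a,B.a,C.a,C.b)
under SC → 0/0/0/2 0/0/2/2 0/2/0/2 0/2/2/2 1/0/0/0 1/0/0/2 1/0/2/2 1/2/0/0 1/2/0/2 1/2/2/2
under TSO → 0/0/0/0 0/0/0/2 0/0/2/2 0/2/0/0 0/2/0/2 0/2/2/2 1/0/0/0 1/0/0/2 1/0/2/2 1/2/0/0 1/2/0/2 1/2/2/2
under PSO → 0/0/0/0 0/0/0/2 0/0/2/2 0/2/0/0 0/2/0/2 0/2/2/2 1/0/0/0 1/0/0/2 1/0/2/2 1/2/0/0 1/2/0/2 1/2/2/2
target 0/0/0/0 ∈ {TSO,PSO}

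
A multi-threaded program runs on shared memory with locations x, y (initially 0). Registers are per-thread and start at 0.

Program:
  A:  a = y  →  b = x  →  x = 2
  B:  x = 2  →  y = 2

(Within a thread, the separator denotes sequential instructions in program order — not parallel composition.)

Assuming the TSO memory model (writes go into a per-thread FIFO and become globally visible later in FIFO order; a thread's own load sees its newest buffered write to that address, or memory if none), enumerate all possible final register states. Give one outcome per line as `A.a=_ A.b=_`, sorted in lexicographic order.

A.a=0 A.b=0
A.a=0 A.b=2
A.a=2 A.b=2

outcome vector order: (A.a,A.b)
|TSO outcomes| = 3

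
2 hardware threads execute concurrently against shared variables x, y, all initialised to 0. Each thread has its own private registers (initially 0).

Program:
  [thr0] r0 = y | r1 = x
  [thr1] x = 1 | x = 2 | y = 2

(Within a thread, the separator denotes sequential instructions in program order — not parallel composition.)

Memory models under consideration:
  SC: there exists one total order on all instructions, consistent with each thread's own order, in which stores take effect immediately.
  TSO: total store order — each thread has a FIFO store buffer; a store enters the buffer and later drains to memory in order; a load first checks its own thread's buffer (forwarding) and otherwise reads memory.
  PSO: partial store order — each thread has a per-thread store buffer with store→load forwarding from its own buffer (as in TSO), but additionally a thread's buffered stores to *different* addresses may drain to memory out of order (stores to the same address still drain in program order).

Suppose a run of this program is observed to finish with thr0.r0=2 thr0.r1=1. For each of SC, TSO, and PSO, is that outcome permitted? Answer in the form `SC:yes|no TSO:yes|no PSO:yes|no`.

outcome vector order: (thr0.r0,thr0.r1)
SC: 4 outcomes — {00; 01; 02; 22}
TSO: 4 outcomes — {00; 01; 02; 22}
PSO: 6 outcomes — {00; 01; 02; 20; 21; 22}
target 21 ∈ {PSO}

SC:no TSO:no PSO:yes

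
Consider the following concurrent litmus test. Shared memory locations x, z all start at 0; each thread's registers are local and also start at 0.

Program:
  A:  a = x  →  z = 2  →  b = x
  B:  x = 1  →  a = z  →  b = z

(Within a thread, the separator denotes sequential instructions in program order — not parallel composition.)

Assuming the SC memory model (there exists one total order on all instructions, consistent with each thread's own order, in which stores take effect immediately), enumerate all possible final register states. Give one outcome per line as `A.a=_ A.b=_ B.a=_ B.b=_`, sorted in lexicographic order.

outcome vector order: (A.a,A.b,B.a,B.b)
|SC outcomes| = 7

A.a=0 A.b=0 B.a=2 B.b=2
A.a=0 A.b=1 B.a=0 B.b=0
A.a=0 A.b=1 B.a=0 B.b=2
A.a=0 A.b=1 B.a=2 B.b=2
A.a=1 A.b=1 B.a=0 B.b=0
A.a=1 A.b=1 B.a=0 B.b=2
A.a=1 A.b=1 B.a=2 B.b=2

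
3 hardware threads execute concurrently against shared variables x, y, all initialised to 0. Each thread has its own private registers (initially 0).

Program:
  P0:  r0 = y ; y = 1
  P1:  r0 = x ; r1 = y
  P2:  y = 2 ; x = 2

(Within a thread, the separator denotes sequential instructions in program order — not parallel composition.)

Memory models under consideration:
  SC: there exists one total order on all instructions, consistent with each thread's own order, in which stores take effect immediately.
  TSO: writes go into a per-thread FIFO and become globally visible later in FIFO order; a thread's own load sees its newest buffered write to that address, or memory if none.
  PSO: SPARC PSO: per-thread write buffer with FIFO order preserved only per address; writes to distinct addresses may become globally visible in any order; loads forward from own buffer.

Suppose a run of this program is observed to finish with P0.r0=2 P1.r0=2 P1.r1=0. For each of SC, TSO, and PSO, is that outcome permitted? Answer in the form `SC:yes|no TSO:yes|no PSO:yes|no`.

outcome vector order: (P0.r0,P1.r0,P1.r1)
under SC → <0 0 0> <0 0 1> <0 0 2> <0 2 1> <0 2 2> <2 0 0> <2 0 1> <2 0 2> <2 2 1> <2 2 2>
under TSO → <0 0 0> <0 0 1> <0 0 2> <0 2 1> <0 2 2> <2 0 0> <2 0 1> <2 0 2> <2 2 1> <2 2 2>
under PSO → <0 0 0> <0 0 1> <0 0 2> <0 2 0> <0 2 1> <0 2 2> <2 0 0> <2 0 1> <2 0 2> <2 2 0> <2 2 1> <2 2 2>
target <2 2 0> ∈ {PSO}

SC:no TSO:no PSO:yes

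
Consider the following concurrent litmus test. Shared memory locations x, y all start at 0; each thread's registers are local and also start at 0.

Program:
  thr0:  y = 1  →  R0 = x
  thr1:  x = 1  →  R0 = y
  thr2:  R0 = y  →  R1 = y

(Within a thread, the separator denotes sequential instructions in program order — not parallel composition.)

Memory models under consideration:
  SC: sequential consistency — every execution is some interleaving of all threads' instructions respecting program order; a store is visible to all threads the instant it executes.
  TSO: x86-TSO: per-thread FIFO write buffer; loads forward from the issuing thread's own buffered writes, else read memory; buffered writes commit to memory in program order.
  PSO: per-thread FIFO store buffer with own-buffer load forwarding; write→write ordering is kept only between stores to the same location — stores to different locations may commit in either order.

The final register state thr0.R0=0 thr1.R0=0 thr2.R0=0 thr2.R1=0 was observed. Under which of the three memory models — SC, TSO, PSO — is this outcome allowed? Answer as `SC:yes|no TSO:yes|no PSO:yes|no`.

outcome vector order: (thr0.R0,thr1.R0,thr2.R0,thr2.R1)
under SC → 0100; 0101; 0111; 1000; 1001; 1011; 1100; 1101; 1111
under TSO → 0000; 0001; 0011; 0100; 0101; 0111; 1000; 1001; 1011; 1100; 1101; 1111
under PSO → 0000; 0001; 0011; 0100; 0101; 0111; 1000; 1001; 1011; 1100; 1101; 1111
target 0000 ∈ {TSO,PSO}

SC:no TSO:yes PSO:yes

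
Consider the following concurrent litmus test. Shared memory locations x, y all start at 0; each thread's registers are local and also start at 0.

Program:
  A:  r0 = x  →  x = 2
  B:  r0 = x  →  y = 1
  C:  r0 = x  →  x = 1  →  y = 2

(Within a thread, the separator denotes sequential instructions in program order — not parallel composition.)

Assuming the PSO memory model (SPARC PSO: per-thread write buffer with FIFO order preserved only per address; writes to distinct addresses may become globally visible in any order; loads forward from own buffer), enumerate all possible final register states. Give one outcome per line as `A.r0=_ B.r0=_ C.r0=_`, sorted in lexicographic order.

A.r0=0 B.r0=0 C.r0=0
A.r0=0 B.r0=0 C.r0=2
A.r0=0 B.r0=1 C.r0=0
A.r0=0 B.r0=1 C.r0=2
A.r0=0 B.r0=2 C.r0=0
A.r0=0 B.r0=2 C.r0=2
A.r0=1 B.r0=0 C.r0=0
A.r0=1 B.r0=1 C.r0=0
A.r0=1 B.r0=2 C.r0=0

outcome vector order: (A.r0,B.r0,C.r0)
|PSO outcomes| = 9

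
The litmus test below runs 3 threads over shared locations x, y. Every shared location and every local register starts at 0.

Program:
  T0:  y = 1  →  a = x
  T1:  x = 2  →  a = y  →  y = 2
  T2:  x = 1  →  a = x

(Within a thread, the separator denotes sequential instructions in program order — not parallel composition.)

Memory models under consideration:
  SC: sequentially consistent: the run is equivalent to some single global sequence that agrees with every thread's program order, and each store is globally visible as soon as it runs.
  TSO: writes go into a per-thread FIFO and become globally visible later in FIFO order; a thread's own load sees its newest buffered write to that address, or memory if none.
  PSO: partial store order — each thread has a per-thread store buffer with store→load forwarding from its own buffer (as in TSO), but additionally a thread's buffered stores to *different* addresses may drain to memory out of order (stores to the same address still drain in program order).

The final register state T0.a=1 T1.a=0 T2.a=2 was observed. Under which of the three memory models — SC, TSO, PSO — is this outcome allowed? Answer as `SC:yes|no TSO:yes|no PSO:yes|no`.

outcome vector order: (T0.a,T1.a,T2.a)
SC: 9 outcomes — {<0 1 1>, <0 1 2>, <1 0 1>, <1 1 1>, <1 1 2>, <2 0 1>, <2 0 2>, <2 1 1>, <2 1 2>}
TSO: 12 outcomes — {<0 0 1>, <0 0 2>, <0 1 1>, <0 1 2>, <1 0 1>, <1 0 2>, <1 1 1>, <1 1 2>, <2 0 1>, <2 0 2>, <2 1 1>, <2 1 2>}
PSO: 12 outcomes — {<0 0 1>, <0 0 2>, <0 1 1>, <0 1 2>, <1 0 1>, <1 0 2>, <1 1 1>, <1 1 2>, <2 0 1>, <2 0 2>, <2 1 1>, <2 1 2>}
target <1 0 2> ∈ {TSO,PSO}

SC:no TSO:yes PSO:yes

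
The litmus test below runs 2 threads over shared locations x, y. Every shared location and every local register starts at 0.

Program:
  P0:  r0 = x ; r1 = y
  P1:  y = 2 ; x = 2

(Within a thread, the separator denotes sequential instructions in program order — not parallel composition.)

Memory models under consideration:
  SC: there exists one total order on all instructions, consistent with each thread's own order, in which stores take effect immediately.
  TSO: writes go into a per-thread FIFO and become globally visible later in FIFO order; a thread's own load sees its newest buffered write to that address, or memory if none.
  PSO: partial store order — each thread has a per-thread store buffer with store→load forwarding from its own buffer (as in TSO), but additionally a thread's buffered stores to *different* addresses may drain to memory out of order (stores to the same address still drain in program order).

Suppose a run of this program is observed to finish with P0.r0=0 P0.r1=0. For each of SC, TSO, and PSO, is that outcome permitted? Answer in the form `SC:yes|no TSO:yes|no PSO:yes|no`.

outcome vector order: (P0.r0,P0.r1)
SC (3): (0,0), (0,2), (2,2)
TSO (3): (0,0), (0,2), (2,2)
PSO (4): (0,0), (0,2), (2,0), (2,2)
target (0,0) ∈ {SC,TSO,PSO}

SC:yes TSO:yes PSO:yes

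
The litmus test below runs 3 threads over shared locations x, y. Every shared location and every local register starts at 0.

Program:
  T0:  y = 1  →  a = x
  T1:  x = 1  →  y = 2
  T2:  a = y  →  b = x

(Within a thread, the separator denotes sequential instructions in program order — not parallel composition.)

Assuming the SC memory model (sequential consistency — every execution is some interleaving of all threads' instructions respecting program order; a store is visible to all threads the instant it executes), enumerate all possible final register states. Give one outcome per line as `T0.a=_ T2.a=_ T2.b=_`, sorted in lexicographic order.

T0.a=0 T2.a=0 T2.b=0
T0.a=0 T2.a=0 T2.b=1
T0.a=0 T2.a=1 T2.b=0
T0.a=0 T2.a=1 T2.b=1
T0.a=0 T2.a=2 T2.b=1
T0.a=1 T2.a=0 T2.b=0
T0.a=1 T2.a=0 T2.b=1
T0.a=1 T2.a=1 T2.b=0
T0.a=1 T2.a=1 T2.b=1
T0.a=1 T2.a=2 T2.b=1

outcome vector order: (T0.a,T2.a,T2.b)
|SC outcomes| = 10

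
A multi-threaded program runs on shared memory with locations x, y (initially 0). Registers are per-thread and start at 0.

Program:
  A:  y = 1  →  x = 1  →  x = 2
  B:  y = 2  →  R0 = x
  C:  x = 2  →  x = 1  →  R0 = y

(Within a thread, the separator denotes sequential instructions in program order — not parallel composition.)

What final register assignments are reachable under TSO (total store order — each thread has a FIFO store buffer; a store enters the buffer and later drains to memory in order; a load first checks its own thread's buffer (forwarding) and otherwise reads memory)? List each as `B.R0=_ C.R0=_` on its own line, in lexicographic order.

B.R0=0 C.R0=0
B.R0=0 C.R0=1
B.R0=0 C.R0=2
B.R0=1 C.R0=0
B.R0=1 C.R0=1
B.R0=1 C.R0=2
B.R0=2 C.R0=0
B.R0=2 C.R0=1
B.R0=2 C.R0=2

outcome vector order: (B.R0,C.R0)
|TSO outcomes| = 9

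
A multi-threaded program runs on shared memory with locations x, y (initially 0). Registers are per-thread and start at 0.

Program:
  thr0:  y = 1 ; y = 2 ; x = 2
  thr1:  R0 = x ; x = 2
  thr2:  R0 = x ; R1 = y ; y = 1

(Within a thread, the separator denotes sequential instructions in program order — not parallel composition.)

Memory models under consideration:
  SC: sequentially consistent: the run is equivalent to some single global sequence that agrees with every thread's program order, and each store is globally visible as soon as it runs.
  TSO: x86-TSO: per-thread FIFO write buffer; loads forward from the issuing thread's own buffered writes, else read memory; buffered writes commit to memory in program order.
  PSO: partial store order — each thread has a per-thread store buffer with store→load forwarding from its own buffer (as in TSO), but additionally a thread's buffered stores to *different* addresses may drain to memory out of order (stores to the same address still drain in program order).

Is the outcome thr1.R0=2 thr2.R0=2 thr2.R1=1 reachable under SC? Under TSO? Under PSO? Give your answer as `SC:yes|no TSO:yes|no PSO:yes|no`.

outcome vector order: (thr1.R0,thr2.R0,thr2.R1)
SC (10): 0/0/0, 0/0/1, 0/0/2, 0/2/0, 0/2/1, 0/2/2, 2/0/0, 2/0/1, 2/0/2, 2/2/2
TSO (10): 0/0/0, 0/0/1, 0/0/2, 0/2/0, 0/2/1, 0/2/2, 2/0/0, 2/0/1, 2/0/2, 2/2/2
PSO (12): 0/0/0, 0/0/1, 0/0/2, 0/2/0, 0/2/1, 0/2/2, 2/0/0, 2/0/1, 2/0/2, 2/2/0, 2/2/1, 2/2/2
target 2/2/1 ∈ {PSO}

SC:no TSO:no PSO:yes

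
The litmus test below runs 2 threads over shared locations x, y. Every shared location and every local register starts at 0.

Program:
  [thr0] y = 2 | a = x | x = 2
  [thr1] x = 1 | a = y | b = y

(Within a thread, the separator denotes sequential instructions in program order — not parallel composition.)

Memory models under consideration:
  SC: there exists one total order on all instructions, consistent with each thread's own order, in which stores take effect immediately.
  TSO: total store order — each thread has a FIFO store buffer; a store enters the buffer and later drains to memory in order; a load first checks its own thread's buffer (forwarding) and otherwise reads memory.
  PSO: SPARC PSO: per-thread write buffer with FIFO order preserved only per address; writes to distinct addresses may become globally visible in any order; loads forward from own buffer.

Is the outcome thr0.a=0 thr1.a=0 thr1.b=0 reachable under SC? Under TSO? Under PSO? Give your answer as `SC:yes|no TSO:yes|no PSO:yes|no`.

SC:no TSO:yes PSO:yes

outcome vector order: (thr0.a,thr1.a,thr1.b)
under SC → (0,2,2), (1,0,0), (1,0,2), (1,2,2)
under TSO → (0,0,0), (0,0,2), (0,2,2), (1,0,0), (1,0,2), (1,2,2)
under PSO → (0,0,0), (0,0,2), (0,2,2), (1,0,0), (1,0,2), (1,2,2)
target (0,0,0) ∈ {TSO,PSO}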